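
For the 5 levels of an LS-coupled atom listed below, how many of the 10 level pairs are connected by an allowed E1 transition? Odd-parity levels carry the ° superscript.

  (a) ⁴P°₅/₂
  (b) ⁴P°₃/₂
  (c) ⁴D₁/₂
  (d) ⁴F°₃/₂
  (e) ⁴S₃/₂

(a)–(b): forbidden (parity).
(a)–(c): forbidden (ΔJ).
(a)–(d): forbidden (parity, ΔL).
(a)–(e): allowed.
(b)–(c): allowed.
(b)–(d): forbidden (parity, ΔL).
(b)–(e): allowed.
(c)–(d): allowed.
(c)–(e): forbidden (parity, ΔL).
(d)–(e): forbidden (ΔL).
Allowed pairs: 4 of 10.

4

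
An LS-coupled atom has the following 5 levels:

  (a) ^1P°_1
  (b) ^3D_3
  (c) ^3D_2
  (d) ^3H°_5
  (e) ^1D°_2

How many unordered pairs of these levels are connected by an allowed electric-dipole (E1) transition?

0

(a)–(b): forbidden (ΔS, ΔJ).
(a)–(c): forbidden (ΔS).
(a)–(d): forbidden (parity, ΔS, ΔL, ΔJ).
(a)–(e): forbidden (parity).
(b)–(c): forbidden (parity).
(b)–(d): forbidden (ΔL, ΔJ).
(b)–(e): forbidden (ΔS).
(c)–(d): forbidden (ΔL, ΔJ).
(c)–(e): forbidden (ΔS).
(d)–(e): forbidden (parity, ΔS, ΔL, ΔJ).
Allowed pairs: 0 of 10.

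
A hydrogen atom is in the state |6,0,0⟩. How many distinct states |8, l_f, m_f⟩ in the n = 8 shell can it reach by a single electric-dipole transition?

3

E1 requires Δl = ±1, so l_f ∈ {-1, 1}; with 0 ≤ l_f ≤ n_f−1 = 7, the allowed l_f values are {1}.
For l_f = 1: m_f ∈ {m_i−1, m_i, m_i+1} ∩ [−1, 1] = {-1, 0, 1} → 3 states.
Total: 3.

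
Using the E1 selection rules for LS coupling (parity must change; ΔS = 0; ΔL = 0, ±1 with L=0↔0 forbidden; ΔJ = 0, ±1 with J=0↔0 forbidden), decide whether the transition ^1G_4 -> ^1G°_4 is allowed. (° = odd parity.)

allowed

Initial level: S=0, L=4, J=4, parity even. Final level: S=0, L=4, J=4, parity odd.
Parity must change: even → odd — satisfied.
ΔS = 0: S: 0 → 0 — satisfied.
ΔL = 0, ±1 (not L=0↔0): L: 4 → 4, ΔL = +0 — satisfied.
ΔJ = 0, ±1 (not J=0↔0): J: 4 → 4, ΔJ = +0 — satisfied.
All four E1 rules are satisfied.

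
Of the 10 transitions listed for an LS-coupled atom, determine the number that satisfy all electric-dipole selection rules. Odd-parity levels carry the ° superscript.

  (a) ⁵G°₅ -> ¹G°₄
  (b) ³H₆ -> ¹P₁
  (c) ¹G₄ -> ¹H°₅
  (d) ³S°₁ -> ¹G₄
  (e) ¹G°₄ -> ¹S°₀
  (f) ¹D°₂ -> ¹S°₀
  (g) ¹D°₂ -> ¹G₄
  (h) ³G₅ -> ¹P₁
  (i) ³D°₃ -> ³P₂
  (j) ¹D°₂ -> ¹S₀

2

(a) forbidden (parity, ΔS fail)
(b) forbidden (parity, ΔS, ΔL, ΔJ fail)
(c) allowed
(d) forbidden (ΔS, ΔL, ΔJ fail)
(e) forbidden (parity, ΔL, ΔJ fail)
(f) forbidden (parity, ΔL, ΔJ fail)
(g) forbidden (ΔL, ΔJ fail)
(h) forbidden (parity, ΔS, ΔL, ΔJ fail)
(i) allowed
(j) forbidden (ΔL, ΔJ fail)
Total allowed: 2 of 10.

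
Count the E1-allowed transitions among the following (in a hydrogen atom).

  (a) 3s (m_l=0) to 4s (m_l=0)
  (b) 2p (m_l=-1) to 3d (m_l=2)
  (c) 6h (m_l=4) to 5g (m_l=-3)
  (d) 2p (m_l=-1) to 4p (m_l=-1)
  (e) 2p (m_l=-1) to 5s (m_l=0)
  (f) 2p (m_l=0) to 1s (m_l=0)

2

(a) forbidden — Δl = +0 (E1 requires Δl = ±1)
(b) forbidden — Δm_l = +3 (E1 requires Δm_l = 0, ±1)
(c) forbidden — Δm_l = -7 (E1 requires Δm_l = 0, ±1)
(d) forbidden — Δl = +0 (E1 requires Δl = ±1)
(e) allowed
(f) allowed
Total allowed: 2 of 6.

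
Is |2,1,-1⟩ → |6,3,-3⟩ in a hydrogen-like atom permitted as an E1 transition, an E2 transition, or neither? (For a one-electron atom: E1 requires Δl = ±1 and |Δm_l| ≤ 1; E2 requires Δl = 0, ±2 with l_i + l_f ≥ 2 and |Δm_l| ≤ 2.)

Δl = 3 − 1 = +2; l_i + l_f = 4.
Δm_l = -2.
E1 (Δl = ±1, |Δm_l| ≤ 1): not satisfied.
E2 (Δl = 0,±2, l_i+l_f ≥ 2, |Δm_l| ≤ 2): satisfied.

E2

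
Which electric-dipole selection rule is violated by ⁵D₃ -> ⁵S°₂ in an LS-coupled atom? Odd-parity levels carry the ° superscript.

Reading off the term symbols: S 2→2, L 2→0, J 3→2, parity even→odd.
Parity must change: even → odd — satisfied.
ΔS = 0: S: 2 → 2 — satisfied.
ΔL = 0, ±1 (not L=0↔0): L: 2 → 0, ΔL = -2 — violated.
ΔJ = 0, ±1 (not J=0↔0): J: 3 → 2, ΔJ = -1 — satisfied.

the ΔL = 0, ±1 rule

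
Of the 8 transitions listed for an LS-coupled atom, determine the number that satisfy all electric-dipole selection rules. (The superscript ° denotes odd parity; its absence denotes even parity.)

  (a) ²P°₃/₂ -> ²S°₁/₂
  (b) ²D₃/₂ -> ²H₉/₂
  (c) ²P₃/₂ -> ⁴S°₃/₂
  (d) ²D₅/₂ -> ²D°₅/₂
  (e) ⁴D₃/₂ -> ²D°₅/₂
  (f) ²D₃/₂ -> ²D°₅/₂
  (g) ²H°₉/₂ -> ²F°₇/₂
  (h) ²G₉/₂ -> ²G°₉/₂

(a) forbidden (parity fails)
(b) forbidden (parity, ΔL, ΔJ fail)
(c) forbidden (ΔS fails)
(d) allowed
(e) forbidden (ΔS fails)
(f) allowed
(g) forbidden (parity, ΔL fail)
(h) allowed
Total allowed: 3 of 8.

3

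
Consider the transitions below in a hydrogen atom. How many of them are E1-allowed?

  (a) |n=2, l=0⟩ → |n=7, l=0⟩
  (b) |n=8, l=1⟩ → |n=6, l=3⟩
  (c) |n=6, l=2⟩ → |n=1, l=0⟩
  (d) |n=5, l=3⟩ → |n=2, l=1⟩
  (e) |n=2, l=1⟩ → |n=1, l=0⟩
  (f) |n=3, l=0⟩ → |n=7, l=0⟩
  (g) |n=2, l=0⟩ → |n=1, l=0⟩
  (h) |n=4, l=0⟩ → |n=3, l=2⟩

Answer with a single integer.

1

(a) forbidden — Δl = +0 (E1 requires Δl = ±1)
(b) forbidden — Δl = +2 (E1 requires Δl = ±1)
(c) forbidden — Δl = -2 (E1 requires Δl = ±1)
(d) forbidden — Δl = -2 (E1 requires Δl = ±1)
(e) allowed
(f) forbidden — Δl = +0 (E1 requires Δl = ±1)
(g) forbidden — Δl = +0 (E1 requires Δl = ±1)
(h) forbidden — Δl = +2 (E1 requires Δl = ±1)
Total allowed: 1 of 8.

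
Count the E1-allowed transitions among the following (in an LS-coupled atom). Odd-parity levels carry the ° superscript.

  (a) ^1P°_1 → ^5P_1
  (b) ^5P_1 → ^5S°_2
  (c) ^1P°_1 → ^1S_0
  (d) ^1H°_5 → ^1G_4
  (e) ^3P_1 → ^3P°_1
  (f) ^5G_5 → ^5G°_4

(a) forbidden (ΔS fails)
(b) allowed
(c) allowed
(d) allowed
(e) allowed
(f) allowed
Total allowed: 5 of 6.

5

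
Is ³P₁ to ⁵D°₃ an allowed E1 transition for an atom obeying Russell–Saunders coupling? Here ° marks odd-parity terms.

Parity must change: even → odd — satisfied.
ΔS = 0: S: 1 → 2 — violated.
ΔL = 0, ±1 (not L=0↔0): L: 1 → 2, ΔL = +1 — satisfied.
ΔJ = 0, ±1 (not J=0↔0): J: 1 → 3, ΔJ = +2 — violated.
Rule(s) violated: ΔS, ΔJ.

forbidden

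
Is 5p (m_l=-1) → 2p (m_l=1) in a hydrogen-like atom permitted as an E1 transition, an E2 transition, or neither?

E2

Δl = 1 − 1 = +0; l_i + l_f = 2.
Δm_l = +2.
E1 (Δl = ±1, |Δm_l| ≤ 1): not satisfied.
E2 (Δl = 0,±2, l_i+l_f ≥ 2, |Δm_l| ≤ 2): satisfied.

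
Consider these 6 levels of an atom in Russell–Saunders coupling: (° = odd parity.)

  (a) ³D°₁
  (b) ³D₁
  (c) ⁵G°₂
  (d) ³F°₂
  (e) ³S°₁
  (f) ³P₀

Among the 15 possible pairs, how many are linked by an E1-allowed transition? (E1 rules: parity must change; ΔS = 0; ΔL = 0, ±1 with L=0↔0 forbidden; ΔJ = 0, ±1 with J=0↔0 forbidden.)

(a)–(b): allowed.
(a)–(c): forbidden (parity, ΔS, ΔL).
(a)–(d): forbidden (parity).
(a)–(e): forbidden (parity, ΔL).
(a)–(f): allowed.
(b)–(c): forbidden (ΔS, ΔL).
(b)–(d): allowed.
(b)–(e): forbidden (ΔL).
(b)–(f): forbidden (parity).
(c)–(d): forbidden (parity, ΔS).
(c)–(e): forbidden (parity, ΔS, ΔL).
(c)–(f): forbidden (ΔS, ΔL, ΔJ).
(d)–(e): forbidden (parity, ΔL).
(d)–(f): forbidden (ΔL, ΔJ).
(e)–(f): allowed.
Allowed pairs: 4 of 15.

4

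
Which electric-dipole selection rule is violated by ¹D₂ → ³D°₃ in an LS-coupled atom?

Parity must change: even → odd — satisfied.
ΔS = 0: S: 0 → 1 — violated.
ΔJ = 0, ±1 (not J=0↔0): J: 2 → 3, ΔJ = +1 — satisfied.
ΔL = 0, ±1 (not L=0↔0): L: 2 → 2, ΔL = +0 — satisfied.

the ΔS = 0 rule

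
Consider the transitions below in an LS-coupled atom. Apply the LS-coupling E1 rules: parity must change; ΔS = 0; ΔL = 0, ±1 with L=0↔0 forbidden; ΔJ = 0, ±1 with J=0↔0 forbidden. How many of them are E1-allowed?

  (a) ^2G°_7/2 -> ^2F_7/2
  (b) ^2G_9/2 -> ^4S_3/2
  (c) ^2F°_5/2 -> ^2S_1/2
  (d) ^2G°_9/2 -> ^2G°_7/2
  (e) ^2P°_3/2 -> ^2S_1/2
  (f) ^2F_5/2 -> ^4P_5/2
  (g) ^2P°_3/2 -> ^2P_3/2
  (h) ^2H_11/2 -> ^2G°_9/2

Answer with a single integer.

(a) allowed
(b) forbidden (parity, ΔS, ΔL, ΔJ fail)
(c) forbidden (ΔL, ΔJ fail)
(d) forbidden (parity fails)
(e) allowed
(f) forbidden (parity, ΔS, ΔL fail)
(g) allowed
(h) allowed
Total allowed: 4 of 8.

4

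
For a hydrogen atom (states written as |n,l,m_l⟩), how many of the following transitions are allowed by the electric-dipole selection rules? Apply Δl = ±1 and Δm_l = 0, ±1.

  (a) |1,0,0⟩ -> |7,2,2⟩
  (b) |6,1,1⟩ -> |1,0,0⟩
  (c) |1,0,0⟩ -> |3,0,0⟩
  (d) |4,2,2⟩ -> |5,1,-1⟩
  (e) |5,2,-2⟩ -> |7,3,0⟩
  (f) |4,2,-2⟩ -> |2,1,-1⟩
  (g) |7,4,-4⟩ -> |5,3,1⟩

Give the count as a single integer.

(a) forbidden — Δl = +2 (E1 requires Δl = ±1); Δm_l = +2 (E1 requires Δm_l = 0, ±1)
(b) allowed
(c) forbidden — Δl = +0 (E1 requires Δl = ±1)
(d) forbidden — Δm_l = -3 (E1 requires Δm_l = 0, ±1)
(e) forbidden — Δm_l = +2 (E1 requires Δm_l = 0, ±1)
(f) allowed
(g) forbidden — Δm_l = +5 (E1 requires Δm_l = 0, ±1)
Total allowed: 2 of 7.

2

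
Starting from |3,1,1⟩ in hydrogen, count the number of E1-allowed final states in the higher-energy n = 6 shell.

E1 requires Δl = ±1, so l_f ∈ {0, 2}; with 0 ≤ l_f ≤ n_f−1 = 5, the allowed l_f values are {0, 2}.
For l_f = 0: m_f ∈ {m_i−1, m_i, m_i+1} ∩ [−0, 0] = {0} → 1 state.
For l_f = 2: m_f ∈ {m_i−1, m_i, m_i+1} ∩ [−2, 2] = {0, 1, 2} → 3 states.
Total: 4.

4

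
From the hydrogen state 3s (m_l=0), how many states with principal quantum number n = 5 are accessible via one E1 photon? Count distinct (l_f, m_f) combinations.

3

E1 requires Δl = ±1, so l_f ∈ {-1, 1}; with 0 ≤ l_f ≤ n_f−1 = 4, the allowed l_f values are {1}.
For l_f = 1: m_f ∈ {m_i−1, m_i, m_i+1} ∩ [−1, 1] = {-1, 0, 1} → 3 states.
Total: 3.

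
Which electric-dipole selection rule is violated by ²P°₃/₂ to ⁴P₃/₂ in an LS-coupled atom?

Reading off the term symbols: S 1/2→3/2, L 1→1, J 3/2→3/2, parity odd→even.
Parity must change: odd → even — passes.
ΔS = 0: S: 1/2 → 3/2 — fails.
ΔL = 0, ±1 (not L=0↔0): L: 1 → 1, ΔL = +0 — passes.
ΔJ = 0, ±1 (not J=0↔0): J: 3/2 → 3/2, ΔJ = +0 — passes.

the ΔS = 0 rule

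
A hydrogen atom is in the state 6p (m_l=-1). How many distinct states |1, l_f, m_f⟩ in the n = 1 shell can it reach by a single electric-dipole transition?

E1 requires Δl = ±1, so l_f ∈ {0, 2}; with 0 ≤ l_f ≤ n_f−1 = 0, the allowed l_f values are {0}.
For l_f = 0: m_f ∈ {m_i−1, m_i, m_i+1} ∩ [−0, 0] = {0} → 1 state.
Total: 1.

1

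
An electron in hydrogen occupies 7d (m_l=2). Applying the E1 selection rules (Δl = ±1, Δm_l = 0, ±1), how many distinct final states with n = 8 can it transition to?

E1 requires Δl = ±1, so l_f ∈ {1, 3}; with 0 ≤ l_f ≤ n_f−1 = 7, the allowed l_f values are {1, 3}.
For l_f = 1: m_f ∈ {m_i−1, m_i, m_i+1} ∩ [−1, 1] = {1} → 1 state.
For l_f = 3: m_f ∈ {m_i−1, m_i, m_i+1} ∩ [−3, 3] = {1, 2, 3} → 3 states.
Total: 4.

4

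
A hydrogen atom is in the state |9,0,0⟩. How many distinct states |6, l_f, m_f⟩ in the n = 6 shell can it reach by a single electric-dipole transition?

3

E1 requires Δl = ±1, so l_f ∈ {-1, 1}; with 0 ≤ l_f ≤ n_f−1 = 5, the allowed l_f values are {1}.
For l_f = 1: m_f ∈ {m_i−1, m_i, m_i+1} ∩ [−1, 1] = {-1, 0, 1} → 3 states.
Total: 3.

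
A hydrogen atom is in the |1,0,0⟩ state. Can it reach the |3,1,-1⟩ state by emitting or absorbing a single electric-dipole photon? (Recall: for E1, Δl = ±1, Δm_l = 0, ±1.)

allowed

Initial l = 0, final l = 1, so Δl = +1. E1 requires Δl = ±1: passes.
m_l: 0 → -1 (Δm_l = -1). |Δm_l| ≤ 1 passes.
All E1 selection rules are satisfied.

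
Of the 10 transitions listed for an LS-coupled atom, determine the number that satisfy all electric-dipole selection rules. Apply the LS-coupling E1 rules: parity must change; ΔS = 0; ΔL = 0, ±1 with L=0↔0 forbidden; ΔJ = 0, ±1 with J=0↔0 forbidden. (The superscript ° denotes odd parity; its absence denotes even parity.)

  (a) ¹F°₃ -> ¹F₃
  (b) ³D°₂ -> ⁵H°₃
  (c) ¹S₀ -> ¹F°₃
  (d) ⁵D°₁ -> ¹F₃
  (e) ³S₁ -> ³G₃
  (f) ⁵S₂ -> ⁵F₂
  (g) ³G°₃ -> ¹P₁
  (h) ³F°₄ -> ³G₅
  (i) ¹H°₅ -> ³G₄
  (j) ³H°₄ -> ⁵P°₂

2

(a) allowed
(b) forbidden (parity, ΔS, ΔL fail)
(c) forbidden (ΔL, ΔJ fail)
(d) forbidden (ΔS, ΔJ fail)
(e) forbidden (parity, ΔL, ΔJ fail)
(f) forbidden (parity, ΔL fail)
(g) forbidden (ΔS, ΔL, ΔJ fail)
(h) allowed
(i) forbidden (ΔS fails)
(j) forbidden (parity, ΔS, ΔL, ΔJ fail)
Total allowed: 2 of 10.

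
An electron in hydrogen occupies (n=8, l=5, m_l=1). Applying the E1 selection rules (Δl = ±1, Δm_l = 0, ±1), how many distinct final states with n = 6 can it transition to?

E1 requires Δl = ±1, so l_f ∈ {4, 6}; with 0 ≤ l_f ≤ n_f−1 = 5, the allowed l_f values are {4}.
For l_f = 4: m_f ∈ {m_i−1, m_i, m_i+1} ∩ [−4, 4] = {0, 1, 2} → 3 states.
Total: 3.

3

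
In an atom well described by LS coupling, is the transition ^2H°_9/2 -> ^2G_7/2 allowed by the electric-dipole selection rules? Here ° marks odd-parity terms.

Initial level: S=1/2, L=5, J=9/2, parity odd. Final level: S=1/2, L=4, J=7/2, parity even.
Parity must change: odd → even — satisfied.
ΔJ = 0, ±1 (not J=0↔0): J: 9/2 → 7/2, ΔJ = -1 — satisfied.
ΔL = 0, ±1 (not L=0↔0): L: 5 → 4, ΔL = -1 — satisfied.
ΔS = 0: S: 1/2 → 1/2 — satisfied.
All four E1 rules are satisfied.

allowed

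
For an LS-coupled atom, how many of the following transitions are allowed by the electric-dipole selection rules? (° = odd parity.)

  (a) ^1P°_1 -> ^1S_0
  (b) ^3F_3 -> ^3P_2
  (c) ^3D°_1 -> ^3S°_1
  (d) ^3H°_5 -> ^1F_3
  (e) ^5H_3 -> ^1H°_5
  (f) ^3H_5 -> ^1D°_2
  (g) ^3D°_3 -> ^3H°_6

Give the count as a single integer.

1

(a) allowed
(b) forbidden (parity, ΔL fail)
(c) forbidden (parity, ΔL fail)
(d) forbidden (ΔS, ΔL, ΔJ fail)
(e) forbidden (ΔS, ΔJ fail)
(f) forbidden (ΔS, ΔL, ΔJ fail)
(g) forbidden (parity, ΔL, ΔJ fail)
Total allowed: 1 of 7.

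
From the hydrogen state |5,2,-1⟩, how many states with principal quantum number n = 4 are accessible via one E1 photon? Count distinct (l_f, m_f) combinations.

E1 requires Δl = ±1, so l_f ∈ {1, 3}; with 0 ≤ l_f ≤ n_f−1 = 3, the allowed l_f values are {1, 3}.
For l_f = 1: m_f ∈ {m_i−1, m_i, m_i+1} ∩ [−1, 1] = {-1, 0} → 2 states.
For l_f = 3: m_f ∈ {m_i−1, m_i, m_i+1} ∩ [−3, 3] = {-2, -1, 0} → 3 states.
Total: 5.

5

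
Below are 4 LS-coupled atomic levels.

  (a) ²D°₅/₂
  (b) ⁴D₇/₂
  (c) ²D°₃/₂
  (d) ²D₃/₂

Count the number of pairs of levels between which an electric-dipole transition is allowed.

2

(a)–(b): forbidden (ΔS).
(a)–(c): forbidden (parity).
(a)–(d): allowed.
(b)–(c): forbidden (ΔS, ΔJ).
(b)–(d): forbidden (parity, ΔS, ΔJ).
(c)–(d): allowed.
Allowed pairs: 2 of 6.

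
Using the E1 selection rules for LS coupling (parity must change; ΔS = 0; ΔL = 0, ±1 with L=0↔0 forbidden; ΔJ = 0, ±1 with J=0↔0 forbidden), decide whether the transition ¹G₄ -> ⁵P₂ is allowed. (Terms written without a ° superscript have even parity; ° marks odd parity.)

Initial level: S=0, L=4, J=4, parity even. Final level: S=2, L=1, J=2, parity even.
ΔJ = 0, ±1 (not J=0↔0): J: 4 → 2, ΔJ = -2 — fails.
ΔS = 0: S: 0 → 2 — fails.
Parity must change: even → even — fails.
ΔL = 0, ±1 (not L=0↔0): L: 4 → 1, ΔL = -3 — fails.
Rule(s) violated: parity, ΔS, ΔL, ΔJ.

forbidden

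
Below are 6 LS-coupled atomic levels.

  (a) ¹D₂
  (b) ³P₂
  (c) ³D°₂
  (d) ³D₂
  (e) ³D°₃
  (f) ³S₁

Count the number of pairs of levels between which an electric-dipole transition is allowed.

(a)–(b): forbidden (parity, ΔS).
(a)–(c): forbidden (ΔS).
(a)–(d): forbidden (parity, ΔS).
(a)–(e): forbidden (ΔS).
(a)–(f): forbidden (parity, ΔS, ΔL).
(b)–(c): allowed.
(b)–(d): forbidden (parity).
(b)–(e): allowed.
(b)–(f): forbidden (parity).
(c)–(d): allowed.
(c)–(e): forbidden (parity).
(c)–(f): forbidden (ΔL).
(d)–(e): allowed.
(d)–(f): forbidden (parity, ΔL).
(e)–(f): forbidden (ΔL, ΔJ).
Allowed pairs: 4 of 15.

4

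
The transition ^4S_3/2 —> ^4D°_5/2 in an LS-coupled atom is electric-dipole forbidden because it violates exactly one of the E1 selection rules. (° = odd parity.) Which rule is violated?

the ΔL = 0, ±1 rule

Parity must change: even → odd — ✓.
ΔS = 0: S: 3/2 → 3/2 — ✓.
ΔL = 0, ±1 (not L=0↔0): L: 0 → 2, ΔL = +2 — ✗.
ΔJ = 0, ±1 (not J=0↔0): J: 3/2 → 5/2, ΔJ = +1 — ✓.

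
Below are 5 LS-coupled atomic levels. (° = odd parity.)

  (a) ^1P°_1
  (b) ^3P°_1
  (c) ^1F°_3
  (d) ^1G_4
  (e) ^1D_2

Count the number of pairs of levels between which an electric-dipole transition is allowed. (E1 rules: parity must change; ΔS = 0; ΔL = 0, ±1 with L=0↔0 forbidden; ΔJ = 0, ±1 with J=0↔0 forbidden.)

3

(a)–(b): forbidden (parity, ΔS).
(a)–(c): forbidden (parity, ΔL, ΔJ).
(a)–(d): forbidden (ΔL, ΔJ).
(a)–(e): allowed.
(b)–(c): forbidden (parity, ΔS, ΔL, ΔJ).
(b)–(d): forbidden (ΔS, ΔL, ΔJ).
(b)–(e): forbidden (ΔS).
(c)–(d): allowed.
(c)–(e): allowed.
(d)–(e): forbidden (parity, ΔL, ΔJ).
Allowed pairs: 3 of 10.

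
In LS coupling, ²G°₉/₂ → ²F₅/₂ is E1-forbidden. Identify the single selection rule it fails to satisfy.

Reading off the term symbols: S 1/2→1/2, L 4→3, J 9/2→5/2, parity odd→even.
ΔL = 0, ±1 (not L=0↔0): L: 4 → 3, ΔL = -1 — ok.
Parity must change: odd → even — ok.
ΔJ = 0, ±1 (not J=0↔0): J: 9/2 → 5/2, ΔJ = -2 — fails.
ΔS = 0: S: 1/2 → 1/2 — ok.

the ΔJ = 0, ±1 rule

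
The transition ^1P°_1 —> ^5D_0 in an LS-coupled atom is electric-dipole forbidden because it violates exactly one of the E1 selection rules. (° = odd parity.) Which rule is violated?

the ΔS = 0 rule

Parity must change: odd → even — passes.
ΔS = 0: S: 0 → 2 — fails.
ΔL = 0, ±1 (not L=0↔0): L: 1 → 2, ΔL = +1 — passes.
ΔJ = 0, ±1 (not J=0↔0): J: 1 → 0, ΔJ = -1 — passes.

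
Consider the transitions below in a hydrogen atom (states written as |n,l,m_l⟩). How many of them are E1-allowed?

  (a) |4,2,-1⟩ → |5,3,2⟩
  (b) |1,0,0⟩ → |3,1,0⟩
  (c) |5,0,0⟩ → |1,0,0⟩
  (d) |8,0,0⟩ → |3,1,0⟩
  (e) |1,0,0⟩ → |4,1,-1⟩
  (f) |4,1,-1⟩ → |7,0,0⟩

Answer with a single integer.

4

(a) forbidden — Δm_l = +3 (E1 requires Δm_l = 0, ±1)
(b) allowed
(c) forbidden — Δl = +0 (E1 requires Δl = ±1)
(d) allowed
(e) allowed
(f) allowed
Total allowed: 4 of 6.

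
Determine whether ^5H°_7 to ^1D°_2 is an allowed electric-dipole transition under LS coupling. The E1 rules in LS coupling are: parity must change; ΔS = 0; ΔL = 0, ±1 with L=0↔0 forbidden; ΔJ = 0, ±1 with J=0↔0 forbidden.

Parity must change: odd → odd — ✗.
ΔS = 0: S: 2 → 0 — ✗.
ΔL = 0, ±1 (not L=0↔0): L: 5 → 2, ΔL = -3 — ✗.
ΔJ = 0, ±1 (not J=0↔0): J: 7 → 2, ΔJ = -5 — ✗.
Rule(s) violated: parity, ΔS, ΔL, ΔJ.

forbidden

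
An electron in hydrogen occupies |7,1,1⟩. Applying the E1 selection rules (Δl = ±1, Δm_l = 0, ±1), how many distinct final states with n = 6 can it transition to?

4

E1 requires Δl = ±1, so l_f ∈ {0, 2}; with 0 ≤ l_f ≤ n_f−1 = 5, the allowed l_f values are {0, 2}.
For l_f = 0: m_f ∈ {m_i−1, m_i, m_i+1} ∩ [−0, 0] = {0} → 1 state.
For l_f = 2: m_f ∈ {m_i−1, m_i, m_i+1} ∩ [−2, 2] = {0, 1, 2} → 3 states.
Total: 4.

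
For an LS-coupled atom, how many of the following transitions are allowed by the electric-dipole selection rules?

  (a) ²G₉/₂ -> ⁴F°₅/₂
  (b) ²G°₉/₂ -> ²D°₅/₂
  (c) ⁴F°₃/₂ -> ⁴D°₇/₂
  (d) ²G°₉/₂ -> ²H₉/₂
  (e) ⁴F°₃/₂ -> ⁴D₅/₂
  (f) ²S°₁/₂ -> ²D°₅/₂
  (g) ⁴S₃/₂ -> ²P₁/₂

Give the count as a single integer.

2

(a) forbidden (ΔS, ΔJ fail)
(b) forbidden (parity, ΔL, ΔJ fail)
(c) forbidden (parity, ΔJ fail)
(d) allowed
(e) allowed
(f) forbidden (parity, ΔL, ΔJ fail)
(g) forbidden (parity, ΔS fail)
Total allowed: 2 of 7.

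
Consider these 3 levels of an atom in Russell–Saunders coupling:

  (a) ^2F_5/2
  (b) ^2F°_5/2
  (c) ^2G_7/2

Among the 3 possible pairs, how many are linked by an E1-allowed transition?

(a)–(b): allowed.
(a)–(c): forbidden (parity).
(b)–(c): allowed.
Allowed pairs: 2 of 3.

2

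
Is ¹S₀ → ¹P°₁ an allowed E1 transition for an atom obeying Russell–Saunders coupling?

allowed

Reading off the term symbols: S 0→0, L 0→1, J 0→1, parity even→odd.
Parity must change: even → odd — ok.
ΔS = 0: S: 0 → 0 — ok.
ΔL = 0, ±1 (not L=0↔0): L: 0 → 1, ΔL = +1 — ok.
ΔJ = 0, ±1 (not J=0↔0): J: 0 → 1, ΔJ = +1 — ok.
All four E1 rules are satisfied.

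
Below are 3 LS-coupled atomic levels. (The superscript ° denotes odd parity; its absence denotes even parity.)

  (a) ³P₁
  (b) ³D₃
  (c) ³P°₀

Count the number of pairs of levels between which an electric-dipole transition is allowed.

(a)–(b): forbidden (parity, ΔJ).
(a)–(c): allowed.
(b)–(c): forbidden (ΔJ).
Allowed pairs: 1 of 3.

1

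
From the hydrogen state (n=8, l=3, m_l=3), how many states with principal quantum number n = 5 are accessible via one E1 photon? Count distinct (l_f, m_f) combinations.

4

E1 requires Δl = ±1, so l_f ∈ {2, 4}; with 0 ≤ l_f ≤ n_f−1 = 4, the allowed l_f values are {2, 4}.
For l_f = 2: m_f ∈ {m_i−1, m_i, m_i+1} ∩ [−2, 2] = {2} → 1 state.
For l_f = 4: m_f ∈ {m_i−1, m_i, m_i+1} ∩ [−4, 4] = {2, 3, 4} → 3 states.
Total: 4.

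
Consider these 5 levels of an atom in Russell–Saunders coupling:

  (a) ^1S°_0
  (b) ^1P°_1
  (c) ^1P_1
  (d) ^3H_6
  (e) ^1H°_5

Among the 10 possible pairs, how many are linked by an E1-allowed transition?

2

(a)–(b): forbidden (parity).
(a)–(c): allowed.
(a)–(d): forbidden (ΔS, ΔL, ΔJ).
(a)–(e): forbidden (parity, ΔL, ΔJ).
(b)–(c): allowed.
(b)–(d): forbidden (ΔS, ΔL, ΔJ).
(b)–(e): forbidden (parity, ΔL, ΔJ).
(c)–(d): forbidden (parity, ΔS, ΔL, ΔJ).
(c)–(e): forbidden (ΔL, ΔJ).
(d)–(e): forbidden (ΔS).
Allowed pairs: 2 of 10.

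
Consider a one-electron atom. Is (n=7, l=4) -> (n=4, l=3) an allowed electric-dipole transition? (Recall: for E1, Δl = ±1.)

allowed

Initial l = 4, final l = 3, so Δl = -1. E1 requires Δl = ±1: satisfied.
All E1 selection rules are satisfied.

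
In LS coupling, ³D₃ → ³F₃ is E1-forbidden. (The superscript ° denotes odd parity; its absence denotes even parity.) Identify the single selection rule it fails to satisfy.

Initial level: S=1, L=2, J=3, parity even. Final level: S=1, L=3, J=3, parity even.
Parity must change: even → even — fails.
ΔS = 0: S: 1 → 1 — ok.
ΔL = 0, ±1 (not L=0↔0): L: 2 → 3, ΔL = +1 — ok.
ΔJ = 0, ±1 (not J=0↔0): J: 3 → 3, ΔJ = +0 — ok.

parity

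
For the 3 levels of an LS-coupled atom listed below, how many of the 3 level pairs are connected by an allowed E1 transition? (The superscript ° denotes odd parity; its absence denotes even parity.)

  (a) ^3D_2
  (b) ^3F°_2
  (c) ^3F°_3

2

(a)–(b): allowed.
(a)–(c): allowed.
(b)–(c): forbidden (parity).
Allowed pairs: 2 of 3.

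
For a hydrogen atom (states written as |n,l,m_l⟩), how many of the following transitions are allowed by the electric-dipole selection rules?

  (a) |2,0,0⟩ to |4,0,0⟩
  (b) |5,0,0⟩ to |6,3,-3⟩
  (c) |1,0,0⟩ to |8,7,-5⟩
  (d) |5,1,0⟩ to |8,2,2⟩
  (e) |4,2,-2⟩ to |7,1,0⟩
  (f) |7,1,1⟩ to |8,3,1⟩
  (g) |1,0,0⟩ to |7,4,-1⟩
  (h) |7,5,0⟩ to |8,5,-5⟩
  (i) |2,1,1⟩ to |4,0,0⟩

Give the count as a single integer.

1

(a) forbidden — Δl = +0 (E1 requires Δl = ±1)
(b) forbidden — Δl = +3 (E1 requires Δl = ±1); Δm_l = -3 (E1 requires Δm_l = 0, ±1)
(c) forbidden — Δl = +7 (E1 requires Δl = ±1); Δm_l = -5 (E1 requires Δm_l = 0, ±1)
(d) forbidden — Δm_l = +2 (E1 requires Δm_l = 0, ±1)
(e) forbidden — Δm_l = +2 (E1 requires Δm_l = 0, ±1)
(f) forbidden — Δl = +2 (E1 requires Δl = ±1)
(g) forbidden — Δl = +4 (E1 requires Δl = ±1)
(h) forbidden — Δl = +0 (E1 requires Δl = ±1); Δm_l = -5 (E1 requires Δm_l = 0, ±1)
(i) allowed
Total allowed: 1 of 9.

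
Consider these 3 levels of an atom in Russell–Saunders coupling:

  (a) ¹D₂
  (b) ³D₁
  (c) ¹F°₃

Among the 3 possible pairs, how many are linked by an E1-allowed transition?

1

(a)–(b): forbidden (parity, ΔS).
(a)–(c): allowed.
(b)–(c): forbidden (ΔS, ΔJ).
Allowed pairs: 1 of 3.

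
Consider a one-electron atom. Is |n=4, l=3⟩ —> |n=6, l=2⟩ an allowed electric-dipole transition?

allowed

Initial l = 3, final l = 2, so Δl = -1. E1 requires Δl = ±1: ✓.
All E1 selection rules are satisfied.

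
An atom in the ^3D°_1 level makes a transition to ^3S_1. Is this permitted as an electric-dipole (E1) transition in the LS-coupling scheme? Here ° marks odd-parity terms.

forbidden

Reading off the term symbols: S 1→1, L 2→0, J 1→1, parity odd→even.
ΔL = 0, ±1 (not L=0↔0): L: 2 → 0, ΔL = -2 — violated.
ΔS = 0: S: 1 → 1 — satisfied.
ΔJ = 0, ±1 (not J=0↔0): J: 1 → 1, ΔJ = +0 — satisfied.
Parity must change: odd → even — satisfied.
Rule(s) violated: ΔL.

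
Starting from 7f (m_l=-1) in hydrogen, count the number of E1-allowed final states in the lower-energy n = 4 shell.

3

E1 requires Δl = ±1, so l_f ∈ {2, 4}; with 0 ≤ l_f ≤ n_f−1 = 3, the allowed l_f values are {2}.
For l_f = 2: m_f ∈ {m_i−1, m_i, m_i+1} ∩ [−2, 2] = {-2, -1, 0} → 3 states.
Total: 3.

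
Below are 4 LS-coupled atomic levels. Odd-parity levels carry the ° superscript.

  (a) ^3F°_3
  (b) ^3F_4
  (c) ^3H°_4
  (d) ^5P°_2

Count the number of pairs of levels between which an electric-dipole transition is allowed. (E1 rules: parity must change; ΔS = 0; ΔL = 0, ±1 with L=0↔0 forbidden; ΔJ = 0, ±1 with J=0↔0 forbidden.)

1

(a)–(b): allowed.
(a)–(c): forbidden (parity, ΔL).
(a)–(d): forbidden (parity, ΔS, ΔL).
(b)–(c): forbidden (ΔL).
(b)–(d): forbidden (ΔS, ΔL, ΔJ).
(c)–(d): forbidden (parity, ΔS, ΔL, ΔJ).
Allowed pairs: 1 of 6.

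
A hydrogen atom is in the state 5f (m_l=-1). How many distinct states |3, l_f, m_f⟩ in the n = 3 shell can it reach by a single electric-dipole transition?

E1 requires Δl = ±1, so l_f ∈ {2, 4}; with 0 ≤ l_f ≤ n_f−1 = 2, the allowed l_f values are {2}.
For l_f = 2: m_f ∈ {m_i−1, m_i, m_i+1} ∩ [−2, 2] = {-2, -1, 0} → 3 states.
Total: 3.

3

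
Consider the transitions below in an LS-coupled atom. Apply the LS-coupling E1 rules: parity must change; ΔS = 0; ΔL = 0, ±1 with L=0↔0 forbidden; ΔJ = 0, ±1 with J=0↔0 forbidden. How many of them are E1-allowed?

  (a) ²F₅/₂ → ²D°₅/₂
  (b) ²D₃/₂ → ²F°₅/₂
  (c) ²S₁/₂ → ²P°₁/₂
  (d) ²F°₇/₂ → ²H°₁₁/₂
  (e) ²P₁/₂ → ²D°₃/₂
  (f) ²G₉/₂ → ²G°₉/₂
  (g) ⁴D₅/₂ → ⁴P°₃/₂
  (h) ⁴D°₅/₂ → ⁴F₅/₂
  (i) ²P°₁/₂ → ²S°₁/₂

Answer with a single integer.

7

(a) allowed
(b) allowed
(c) allowed
(d) forbidden (parity, ΔL, ΔJ fail)
(e) allowed
(f) allowed
(g) allowed
(h) allowed
(i) forbidden (parity fails)
Total allowed: 7 of 9.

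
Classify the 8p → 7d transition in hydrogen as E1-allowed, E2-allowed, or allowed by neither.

E1

Δl = 2 − 1 = +1; l_i + l_f = 3.
E1 (Δl = ±1): satisfied.
E2 (Δl = 0,±2, l_i+l_f ≥ 2): not satisfied.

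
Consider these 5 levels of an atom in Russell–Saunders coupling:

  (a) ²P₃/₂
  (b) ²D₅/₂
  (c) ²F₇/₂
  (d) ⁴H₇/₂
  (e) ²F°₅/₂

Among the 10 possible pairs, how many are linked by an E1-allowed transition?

(a)–(b): forbidden (parity).
(a)–(c): forbidden (parity, ΔL, ΔJ).
(a)–(d): forbidden (parity, ΔS, ΔL, ΔJ).
(a)–(e): forbidden (ΔL).
(b)–(c): forbidden (parity).
(b)–(d): forbidden (parity, ΔS, ΔL).
(b)–(e): allowed.
(c)–(d): forbidden (parity, ΔS, ΔL).
(c)–(e): allowed.
(d)–(e): forbidden (ΔS, ΔL).
Allowed pairs: 2 of 10.

2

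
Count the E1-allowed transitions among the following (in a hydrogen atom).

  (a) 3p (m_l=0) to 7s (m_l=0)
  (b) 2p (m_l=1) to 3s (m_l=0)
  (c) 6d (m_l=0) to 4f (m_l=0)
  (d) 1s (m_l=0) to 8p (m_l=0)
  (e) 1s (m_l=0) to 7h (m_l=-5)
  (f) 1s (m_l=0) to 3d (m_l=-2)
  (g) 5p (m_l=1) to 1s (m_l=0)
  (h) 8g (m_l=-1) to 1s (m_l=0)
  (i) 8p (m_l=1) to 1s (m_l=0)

6

(a) allowed
(b) allowed
(c) allowed
(d) allowed
(e) forbidden — Δl = +5 (E1 requires Δl = ±1); Δm_l = -5 (E1 requires Δm_l = 0, ±1)
(f) forbidden — Δl = +2 (E1 requires Δl = ±1); Δm_l = -2 (E1 requires Δm_l = 0, ±1)
(g) allowed
(h) forbidden — Δl = -4 (E1 requires Δl = ±1)
(i) allowed
Total allowed: 6 of 9.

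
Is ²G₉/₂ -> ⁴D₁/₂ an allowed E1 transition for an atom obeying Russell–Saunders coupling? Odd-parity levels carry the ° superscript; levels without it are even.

Reading off the term symbols: S 1/2→3/2, L 4→2, J 9/2→1/2, parity even→even.
Parity must change: even → even — ✗.
ΔS = 0: S: 1/2 → 3/2 — ✗.
ΔL = 0, ±1 (not L=0↔0): L: 4 → 2, ΔL = -2 — ✗.
ΔJ = 0, ±1 (not J=0↔0): J: 9/2 → 1/2, ΔJ = -4 — ✗.
Rule(s) violated: parity, ΔS, ΔL, ΔJ.

forbidden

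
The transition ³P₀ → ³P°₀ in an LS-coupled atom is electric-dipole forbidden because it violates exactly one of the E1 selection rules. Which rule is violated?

the J=0 ↔ J=0 exclusion

Initial level: S=1, L=1, J=0, parity even. Final level: S=1, L=1, J=0, parity odd.
ΔL = 0, ±1 (not L=0↔0): L: 1 → 1, ΔL = +0 — ok.
ΔS = 0: S: 1 → 1 — ok.
ΔJ = 0, ±1 (not J=0↔0): J: 0 → 0, ΔJ = +0 — fails.
Parity must change: even → odd — ok.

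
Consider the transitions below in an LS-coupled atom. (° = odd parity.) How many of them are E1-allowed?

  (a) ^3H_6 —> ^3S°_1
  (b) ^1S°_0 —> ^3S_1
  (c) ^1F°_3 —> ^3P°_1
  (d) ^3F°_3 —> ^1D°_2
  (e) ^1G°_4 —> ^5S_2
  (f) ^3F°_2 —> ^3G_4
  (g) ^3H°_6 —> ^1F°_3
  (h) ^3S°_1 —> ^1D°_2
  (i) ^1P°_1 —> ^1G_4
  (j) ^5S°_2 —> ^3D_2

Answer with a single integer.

(a) forbidden (ΔL, ΔJ fail)
(b) forbidden (ΔS, ΔL fail)
(c) forbidden (parity, ΔS, ΔL, ΔJ fail)
(d) forbidden (parity, ΔS fail)
(e) forbidden (ΔS, ΔL, ΔJ fail)
(f) forbidden (ΔJ fails)
(g) forbidden (parity, ΔS, ΔL, ΔJ fail)
(h) forbidden (parity, ΔS, ΔL fail)
(i) forbidden (ΔL, ΔJ fail)
(j) forbidden (ΔS, ΔL fail)
Total allowed: 0 of 10.

0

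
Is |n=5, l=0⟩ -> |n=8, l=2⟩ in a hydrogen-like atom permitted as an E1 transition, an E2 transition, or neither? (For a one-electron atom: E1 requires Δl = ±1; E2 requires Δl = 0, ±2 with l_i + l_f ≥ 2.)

Δl = 2 − 0 = +2; l_i + l_f = 2.
E1 (Δl = ±1): not satisfied.
E2 (Δl = 0,±2, l_i+l_f ≥ 2): satisfied.

E2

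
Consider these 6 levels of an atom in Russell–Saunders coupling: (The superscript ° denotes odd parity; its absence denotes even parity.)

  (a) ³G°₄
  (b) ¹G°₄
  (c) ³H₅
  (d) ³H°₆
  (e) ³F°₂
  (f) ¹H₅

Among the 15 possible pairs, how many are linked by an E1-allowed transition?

3

(a)–(b): forbidden (parity, ΔS).
(a)–(c): allowed.
(a)–(d): forbidden (parity, ΔJ).
(a)–(e): forbidden (parity, ΔJ).
(a)–(f): forbidden (ΔS).
(b)–(c): forbidden (ΔS).
(b)–(d): forbidden (parity, ΔS, ΔJ).
(b)–(e): forbidden (parity, ΔS, ΔJ).
(b)–(f): allowed.
(c)–(d): allowed.
(c)–(e): forbidden (ΔL, ΔJ).
(c)–(f): forbidden (parity, ΔS).
(d)–(e): forbidden (parity, ΔL, ΔJ).
(d)–(f): forbidden (ΔS).
(e)–(f): forbidden (ΔS, ΔL, ΔJ).
Allowed pairs: 3 of 15.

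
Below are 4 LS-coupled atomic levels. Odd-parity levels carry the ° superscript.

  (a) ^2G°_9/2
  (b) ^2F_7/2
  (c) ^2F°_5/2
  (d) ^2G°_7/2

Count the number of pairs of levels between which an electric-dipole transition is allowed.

3

(a)–(b): allowed.
(a)–(c): forbidden (parity, ΔJ).
(a)–(d): forbidden (parity).
(b)–(c): allowed.
(b)–(d): allowed.
(c)–(d): forbidden (parity).
Allowed pairs: 3 of 6.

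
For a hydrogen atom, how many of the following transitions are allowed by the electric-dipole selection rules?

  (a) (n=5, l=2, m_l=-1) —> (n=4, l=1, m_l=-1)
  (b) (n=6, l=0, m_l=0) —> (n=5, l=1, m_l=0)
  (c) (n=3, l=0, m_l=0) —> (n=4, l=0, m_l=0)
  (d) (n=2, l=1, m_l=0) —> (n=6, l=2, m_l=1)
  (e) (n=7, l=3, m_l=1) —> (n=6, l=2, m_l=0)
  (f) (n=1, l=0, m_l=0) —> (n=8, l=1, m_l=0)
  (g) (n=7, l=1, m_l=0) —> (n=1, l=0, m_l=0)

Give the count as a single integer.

(a) allowed
(b) allowed
(c) forbidden — Δl = +0 (E1 requires Δl = ±1)
(d) allowed
(e) allowed
(f) allowed
(g) allowed
Total allowed: 6 of 7.

6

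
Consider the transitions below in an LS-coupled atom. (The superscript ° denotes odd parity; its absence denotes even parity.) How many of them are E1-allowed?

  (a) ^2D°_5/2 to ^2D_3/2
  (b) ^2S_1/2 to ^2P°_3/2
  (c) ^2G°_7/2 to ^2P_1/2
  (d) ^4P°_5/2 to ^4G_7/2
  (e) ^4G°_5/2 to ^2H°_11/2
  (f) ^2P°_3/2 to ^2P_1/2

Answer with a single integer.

(a) allowed
(b) allowed
(c) forbidden (ΔL, ΔJ fail)
(d) forbidden (ΔL fails)
(e) forbidden (parity, ΔS, ΔJ fail)
(f) allowed
Total allowed: 3 of 6.

3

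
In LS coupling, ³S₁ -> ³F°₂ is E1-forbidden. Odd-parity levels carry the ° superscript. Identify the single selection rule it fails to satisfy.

the ΔL = 0, ±1 rule

Parity must change: even → odd — satisfied.
ΔJ = 0, ±1 (not J=0↔0): J: 1 → 2, ΔJ = +1 — satisfied.
ΔS = 0: S: 1 → 1 — satisfied.
ΔL = 0, ±1 (not L=0↔0): L: 0 → 3, ΔL = +3 — violated.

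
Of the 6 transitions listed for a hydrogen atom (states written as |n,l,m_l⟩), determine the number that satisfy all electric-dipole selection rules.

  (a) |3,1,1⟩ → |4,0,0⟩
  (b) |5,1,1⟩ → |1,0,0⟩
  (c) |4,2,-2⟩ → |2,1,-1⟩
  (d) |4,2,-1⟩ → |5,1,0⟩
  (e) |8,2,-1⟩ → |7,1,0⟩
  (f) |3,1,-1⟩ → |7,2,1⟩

5

(a) allowed
(b) allowed
(c) allowed
(d) allowed
(e) allowed
(f) forbidden — Δm_l = +2 (E1 requires Δm_l = 0, ±1)
Total allowed: 5 of 6.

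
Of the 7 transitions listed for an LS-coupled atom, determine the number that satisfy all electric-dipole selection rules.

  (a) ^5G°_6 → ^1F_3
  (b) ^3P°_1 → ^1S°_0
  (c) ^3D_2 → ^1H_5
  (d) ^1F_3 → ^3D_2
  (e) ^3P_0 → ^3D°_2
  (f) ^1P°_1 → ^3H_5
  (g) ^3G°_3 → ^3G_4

1

(a) forbidden (ΔS, ΔJ fail)
(b) forbidden (parity, ΔS fail)
(c) forbidden (parity, ΔS, ΔL, ΔJ fail)
(d) forbidden (parity, ΔS fail)
(e) forbidden (ΔJ fails)
(f) forbidden (ΔS, ΔL, ΔJ fail)
(g) allowed
Total allowed: 1 of 7.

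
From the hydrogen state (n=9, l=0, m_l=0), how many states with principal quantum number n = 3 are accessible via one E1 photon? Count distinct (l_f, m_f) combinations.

3

E1 requires Δl = ±1, so l_f ∈ {-1, 1}; with 0 ≤ l_f ≤ n_f−1 = 2, the allowed l_f values are {1}.
For l_f = 1: m_f ∈ {m_i−1, m_i, m_i+1} ∩ [−1, 1] = {-1, 0, 1} → 3 states.
Total: 3.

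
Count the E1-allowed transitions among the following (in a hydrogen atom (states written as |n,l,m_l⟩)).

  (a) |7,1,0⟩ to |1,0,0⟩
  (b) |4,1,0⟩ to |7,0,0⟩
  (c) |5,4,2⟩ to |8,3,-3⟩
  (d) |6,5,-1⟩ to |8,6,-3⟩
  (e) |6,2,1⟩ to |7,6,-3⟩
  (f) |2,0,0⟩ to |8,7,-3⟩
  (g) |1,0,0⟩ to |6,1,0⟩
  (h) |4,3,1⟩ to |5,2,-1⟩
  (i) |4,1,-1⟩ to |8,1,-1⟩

3

(a) allowed
(b) allowed
(c) forbidden — Δm_l = -5 (E1 requires Δm_l = 0, ±1)
(d) forbidden — Δm_l = -2 (E1 requires Δm_l = 0, ±1)
(e) forbidden — Δl = +4 (E1 requires Δl = ±1); Δm_l = -4 (E1 requires Δm_l = 0, ±1)
(f) forbidden — Δl = +7 (E1 requires Δl = ±1); Δm_l = -3 (E1 requires Δm_l = 0, ±1)
(g) allowed
(h) forbidden — Δm_l = -2 (E1 requires Δm_l = 0, ±1)
(i) forbidden — Δl = +0 (E1 requires Δl = ±1)
Total allowed: 3 of 9.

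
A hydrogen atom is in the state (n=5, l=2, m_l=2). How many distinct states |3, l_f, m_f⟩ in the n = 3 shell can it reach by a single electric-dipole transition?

E1 requires Δl = ±1, so l_f ∈ {1, 3}; with 0 ≤ l_f ≤ n_f−1 = 2, the allowed l_f values are {1}.
For l_f = 1: m_f ∈ {m_i−1, m_i, m_i+1} ∩ [−1, 1] = {1} → 1 state.
Total: 1.

1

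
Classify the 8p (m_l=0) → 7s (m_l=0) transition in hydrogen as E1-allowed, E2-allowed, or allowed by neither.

E1

Δl = 0 − 1 = -1; l_i + l_f = 1.
Δm_l = +0.
E1 (Δl = ±1, |Δm_l| ≤ 1): satisfied.
E2 (Δl = 0,±2, l_i+l_f ≥ 2, |Δm_l| ≤ 2): not satisfied.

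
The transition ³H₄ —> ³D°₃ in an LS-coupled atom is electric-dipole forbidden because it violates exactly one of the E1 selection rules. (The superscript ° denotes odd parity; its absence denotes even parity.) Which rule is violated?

Initial level: S=1, L=5, J=4, parity even. Final level: S=1, L=2, J=3, parity odd.
ΔL = 0, ±1 (not L=0↔0): L: 5 → 2, ΔL = -3 — ✗.
ΔJ = 0, ±1 (not J=0↔0): J: 4 → 3, ΔJ = -1 — ✓.
ΔS = 0: S: 1 → 1 — ✓.
Parity must change: even → odd — ✓.

the ΔL = 0, ±1 rule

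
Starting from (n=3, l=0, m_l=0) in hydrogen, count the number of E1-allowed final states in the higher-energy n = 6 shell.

3

E1 requires Δl = ±1, so l_f ∈ {-1, 1}; with 0 ≤ l_f ≤ n_f−1 = 5, the allowed l_f values are {1}.
For l_f = 1: m_f ∈ {m_i−1, m_i, m_i+1} ∩ [−1, 1] = {-1, 0, 1} → 3 states.
Total: 3.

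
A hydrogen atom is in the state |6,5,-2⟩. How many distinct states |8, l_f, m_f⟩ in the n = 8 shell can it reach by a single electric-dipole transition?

6

E1 requires Δl = ±1, so l_f ∈ {4, 6}; with 0 ≤ l_f ≤ n_f−1 = 7, the allowed l_f values are {4, 6}.
For l_f = 4: m_f ∈ {m_i−1, m_i, m_i+1} ∩ [−4, 4] = {-3, -2, -1} → 3 states.
For l_f = 6: m_f ∈ {m_i−1, m_i, m_i+1} ∩ [−6, 6] = {-3, -2, -1} → 3 states.
Total: 6.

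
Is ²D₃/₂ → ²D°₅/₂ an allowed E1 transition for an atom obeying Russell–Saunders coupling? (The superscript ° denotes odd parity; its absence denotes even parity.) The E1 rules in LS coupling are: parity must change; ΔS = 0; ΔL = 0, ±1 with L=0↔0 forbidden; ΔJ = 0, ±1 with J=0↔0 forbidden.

Reading off the term symbols: S 1/2→1/2, L 2→2, J 3/2→5/2, parity even→odd.
Parity must change: even → odd — passes.
ΔS = 0: S: 1/2 → 1/2 — passes.
ΔL = 0, ±1 (not L=0↔0): L: 2 → 2, ΔL = +0 — passes.
ΔJ = 0, ±1 (not J=0↔0): J: 3/2 → 5/2, ΔJ = +1 — passes.
All four E1 rules are satisfied.

allowed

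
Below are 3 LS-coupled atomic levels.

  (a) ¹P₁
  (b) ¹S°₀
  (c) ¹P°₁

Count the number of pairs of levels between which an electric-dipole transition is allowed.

(a)–(b): allowed.
(a)–(c): allowed.
(b)–(c): forbidden (parity).
Allowed pairs: 2 of 3.

2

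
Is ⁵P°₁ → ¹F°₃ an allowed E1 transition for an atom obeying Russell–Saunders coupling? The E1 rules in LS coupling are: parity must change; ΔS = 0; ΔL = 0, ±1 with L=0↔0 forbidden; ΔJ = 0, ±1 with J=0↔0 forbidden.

forbidden

ΔJ = 0, ±1 (not J=0↔0): J: 1 → 3, ΔJ = +2 — violated.
Parity must change: odd → odd — violated.
ΔS = 0: S: 2 → 0 — violated.
ΔL = 0, ±1 (not L=0↔0): L: 1 → 3, ΔL = +2 — violated.
Rule(s) violated: parity, ΔS, ΔL, ΔJ.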